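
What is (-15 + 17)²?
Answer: 4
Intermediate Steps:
(-15 + 17)² = 2² = 4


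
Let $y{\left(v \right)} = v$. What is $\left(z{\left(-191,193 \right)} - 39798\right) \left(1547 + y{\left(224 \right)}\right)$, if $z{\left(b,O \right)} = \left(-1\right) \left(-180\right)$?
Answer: $-70163478$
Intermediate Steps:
$z{\left(b,O \right)} = 180$
$\left(z{\left(-191,193 \right)} - 39798\right) \left(1547 + y{\left(224 \right)}\right) = \left(180 - 39798\right) \left(1547 + 224\right) = \left(-39618\right) 1771 = -70163478$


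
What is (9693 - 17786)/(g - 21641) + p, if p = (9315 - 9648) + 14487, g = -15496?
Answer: 525645191/37137 ≈ 14154.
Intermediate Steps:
p = 14154 (p = -333 + 14487 = 14154)
(9693 - 17786)/(g - 21641) + p = (9693 - 17786)/(-15496 - 21641) + 14154 = -8093/(-37137) + 14154 = -8093*(-1/37137) + 14154 = 8093/37137 + 14154 = 525645191/37137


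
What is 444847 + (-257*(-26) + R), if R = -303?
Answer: 451226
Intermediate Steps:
444847 + (-257*(-26) + R) = 444847 + (-257*(-26) - 303) = 444847 + (6682 - 303) = 444847 + 6379 = 451226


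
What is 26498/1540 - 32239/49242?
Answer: 156895807/9479085 ≈ 16.552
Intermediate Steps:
26498/1540 - 32239/49242 = 26498*(1/1540) - 32239*1/49242 = 13249/770 - 32239/49242 = 156895807/9479085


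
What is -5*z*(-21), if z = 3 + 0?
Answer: 315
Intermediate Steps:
z = 3
-5*z*(-21) = -5*3*(-21) = -15*(-21) = 315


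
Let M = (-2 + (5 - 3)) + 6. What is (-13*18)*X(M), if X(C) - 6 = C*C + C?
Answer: -11232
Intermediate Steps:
M = 6 (M = (-2 + 2) + 6 = 0 + 6 = 6)
X(C) = 6 + C + C² (X(C) = 6 + (C*C + C) = 6 + (C² + C) = 6 + (C + C²) = 6 + C + C²)
(-13*18)*X(M) = (-13*18)*(6 + 6 + 6²) = -234*(6 + 6 + 36) = -234*48 = -11232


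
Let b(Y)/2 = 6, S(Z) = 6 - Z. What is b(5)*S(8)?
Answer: -24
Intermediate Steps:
b(Y) = 12 (b(Y) = 2*6 = 12)
b(5)*S(8) = 12*(6 - 1*8) = 12*(6 - 8) = 12*(-2) = -24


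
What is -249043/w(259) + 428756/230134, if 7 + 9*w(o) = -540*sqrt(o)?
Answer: 2055055939025/1241480070931 + 1210348980*sqrt(259)/75524351 ≈ 259.57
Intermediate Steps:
w(o) = -7/9 - 60*sqrt(o) (w(o) = -7/9 + (-540*sqrt(o))/9 = -7/9 - 60*sqrt(o))
-249043/w(259) + 428756/230134 = -249043/(-7/9 - 60*sqrt(259)) + 428756/230134 = -249043/(-7/9 - 60*sqrt(259)) + 428756*(1/230134) = -249043/(-7/9 - 60*sqrt(259)) + 214378/115067 = 214378/115067 - 249043/(-7/9 - 60*sqrt(259))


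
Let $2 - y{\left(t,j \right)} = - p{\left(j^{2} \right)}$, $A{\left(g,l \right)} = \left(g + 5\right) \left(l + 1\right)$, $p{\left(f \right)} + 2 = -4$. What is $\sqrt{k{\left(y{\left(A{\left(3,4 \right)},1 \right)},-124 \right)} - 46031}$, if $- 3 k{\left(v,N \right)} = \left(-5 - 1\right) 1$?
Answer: $i \sqrt{46029} \approx 214.54 i$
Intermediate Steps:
$p{\left(f \right)} = -6$ ($p{\left(f \right)} = -2 - 4 = -6$)
$A{\left(g,l \right)} = \left(1 + l\right) \left(5 + g\right)$ ($A{\left(g,l \right)} = \left(5 + g\right) \left(1 + l\right) = \left(1 + l\right) \left(5 + g\right)$)
$y{\left(t,j \right)} = -4$ ($y{\left(t,j \right)} = 2 - \left(-1\right) \left(-6\right) = 2 - 6 = -4$)
$k{\left(v,N \right)} = 2$ ($k{\left(v,N \right)} = - \frac{\left(-5 - 1\right) 1}{3} = - \frac{\left(-6\right) 1}{3} = \left(- \frac{1}{3}\right) \left(-6\right) = 2$)
$\sqrt{k{\left(y{\left(A{\left(3,4 \right)},1 \right)},-124 \right)} - 46031} = \sqrt{2 - 46031} = \sqrt{-46029} = i \sqrt{46029}$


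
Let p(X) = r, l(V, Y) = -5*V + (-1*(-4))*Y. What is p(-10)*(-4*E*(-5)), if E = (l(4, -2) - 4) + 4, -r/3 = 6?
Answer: 10080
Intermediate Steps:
l(V, Y) = -5*V + 4*Y
r = -18 (r = -3*6 = -18)
p(X) = -18
E = -28 (E = ((-5*4 + 4*(-2)) - 4) + 4 = ((-20 - 8) - 4) + 4 = (-28 - 4) + 4 = -32 + 4 = -28)
p(-10)*(-4*E*(-5)) = -18*(-4*(-28))*(-5) = -2016*(-5) = -18*(-560) = 10080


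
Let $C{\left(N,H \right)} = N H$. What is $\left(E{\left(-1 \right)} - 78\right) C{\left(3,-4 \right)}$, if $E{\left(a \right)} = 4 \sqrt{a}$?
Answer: $936 - 48 i \approx 936.0 - 48.0 i$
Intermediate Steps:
$C{\left(N,H \right)} = H N$
$\left(E{\left(-1 \right)} - 78\right) C{\left(3,-4 \right)} = \left(4 \sqrt{-1} - 78\right) \left(\left(-4\right) 3\right) = \left(4 i - 78\right) \left(-12\right) = \left(-78 + 4 i\right) \left(-12\right) = 936 - 48 i$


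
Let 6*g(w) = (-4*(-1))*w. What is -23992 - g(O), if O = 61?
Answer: -72098/3 ≈ -24033.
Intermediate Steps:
g(w) = 2*w/3 (g(w) = ((-4*(-1))*w)/6 = (4*w)/6 = 2*w/3)
-23992 - g(O) = -23992 - 2*61/3 = -23992 - 1*122/3 = -23992 - 122/3 = -72098/3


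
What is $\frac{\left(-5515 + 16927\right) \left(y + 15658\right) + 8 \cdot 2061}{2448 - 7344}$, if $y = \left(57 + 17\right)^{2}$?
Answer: $- \frac{837492}{17} \approx -49264.0$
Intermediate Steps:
$y = 5476$ ($y = 74^{2} = 5476$)
$\frac{\left(-5515 + 16927\right) \left(y + 15658\right) + 8 \cdot 2061}{2448 - 7344} = \frac{\left(-5515 + 16927\right) \left(5476 + 15658\right) + 8 \cdot 2061}{2448 - 7344} = \frac{11412 \cdot 21134 + 16488}{2448 - 7344} = \frac{241181208 + 16488}{2448 - 7344} = \frac{241197696}{-4896} = 241197696 \left(- \frac{1}{4896}\right) = - \frac{837492}{17}$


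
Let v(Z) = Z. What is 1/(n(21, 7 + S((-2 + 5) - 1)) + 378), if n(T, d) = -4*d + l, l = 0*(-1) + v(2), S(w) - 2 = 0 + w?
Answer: 1/336 ≈ 0.0029762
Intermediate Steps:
S(w) = 2 + w (S(w) = 2 + (0 + w) = 2 + w)
l = 2 (l = 0*(-1) + 2 = 0 + 2 = 2)
n(T, d) = 2 - 4*d (n(T, d) = -4*d + 2 = 2 - 4*d)
1/(n(21, 7 + S((-2 + 5) - 1)) + 378) = 1/((2 - 4*(7 + (2 + ((-2 + 5) - 1)))) + 378) = 1/((2 - 4*(7 + (2 + (3 - 1)))) + 378) = 1/((2 - 4*(7 + (2 + 2))) + 378) = 1/((2 - 4*(7 + 4)) + 378) = 1/((2 - 4*11) + 378) = 1/((2 - 44) + 378) = 1/(-42 + 378) = 1/336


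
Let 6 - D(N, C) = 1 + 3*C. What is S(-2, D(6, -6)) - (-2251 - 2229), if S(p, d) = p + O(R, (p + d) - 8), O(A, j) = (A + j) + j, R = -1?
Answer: 4503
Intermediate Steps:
D(N, C) = 5 - 3*C (D(N, C) = 6 - (1 + 3*C) = 6 + (-1 - 3*C) = 5 - 3*C)
O(A, j) = A + 2*j
S(p, d) = -17 + 2*d + 3*p (S(p, d) = p + (-1 + 2*((p + d) - 8)) = p + (-1 + 2*((d + p) - 8)) = p + (-1 + 2*(-8 + d + p)) = p + (-1 + (-16 + 2*d + 2*p)) = p + (-17 + 2*d + 2*p) = -17 + 2*d + 3*p)
S(-2, D(6, -6)) - (-2251 - 2229) = (-17 + 2*(5 - 3*(-6)) + 3*(-2)) - (-2251 - 2229) = (-17 + 2*(5 + 18) - 6) - 1*(-4480) = (-17 + 2*23 - 6) + 4480 = (-17 + 46 - 6) + 4480 = 23 + 4480 = 4503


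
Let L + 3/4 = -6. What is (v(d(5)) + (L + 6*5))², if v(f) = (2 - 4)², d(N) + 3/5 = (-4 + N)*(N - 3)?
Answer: 11881/16 ≈ 742.56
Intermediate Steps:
d(N) = -⅗ + (-4 + N)*(-3 + N) (d(N) = -⅗ + (-4 + N)*(N - 3) = -⅗ + (-4 + N)*(-3 + N))
L = -27/4 (L = -¾ - 6 = -27/4 ≈ -6.7500)
v(f) = 4 (v(f) = (-2)² = 4)
(v(d(5)) + (L + 6*5))² = (4 + (-27/4 + 6*5))² = (4 + (-27/4 + 30))² = (4 + 93/4)² = (109/4)² = 11881/16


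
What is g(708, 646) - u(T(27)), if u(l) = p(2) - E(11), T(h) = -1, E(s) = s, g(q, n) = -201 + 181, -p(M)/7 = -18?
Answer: -135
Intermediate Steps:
p(M) = 126 (p(M) = -7*(-18) = 126)
g(q, n) = -20
u(l) = 115 (u(l) = 126 - 1*11 = 126 - 11 = 115)
g(708, 646) - u(T(27)) = -20 - 1*115 = -20 - 115 = -135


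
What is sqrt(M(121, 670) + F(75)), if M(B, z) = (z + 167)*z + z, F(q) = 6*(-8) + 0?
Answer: 2*sqrt(140353) ≈ 749.27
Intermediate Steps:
F(q) = -48 (F(q) = -48 + 0 = -48)
M(B, z) = z + z*(167 + z) (M(B, z) = (167 + z)*z + z = z*(167 + z) + z = z + z*(167 + z))
sqrt(M(121, 670) + F(75)) = sqrt(670*(168 + 670) - 48) = sqrt(670*838 - 48) = sqrt(561460 - 48) = sqrt(561412) = 2*sqrt(140353)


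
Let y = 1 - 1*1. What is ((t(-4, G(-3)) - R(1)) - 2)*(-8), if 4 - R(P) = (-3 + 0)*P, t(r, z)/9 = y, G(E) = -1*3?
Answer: 72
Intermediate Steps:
G(E) = -3
y = 0 (y = 1 - 1 = 0)
t(r, z) = 0 (t(r, z) = 9*0 = 0)
R(P) = 4 + 3*P (R(P) = 4 - (-3 + 0)*P = 4 - (-3)*P = 4 + 3*P)
((t(-4, G(-3)) - R(1)) - 2)*(-8) = ((0 - (4 + 3*1)) - 2)*(-8) = ((0 - (4 + 3)) - 2)*(-8) = ((0 - 1*7) - 2)*(-8) = ((0 - 7) - 2)*(-8) = (-7 - 2)*(-8) = -9*(-8) = 72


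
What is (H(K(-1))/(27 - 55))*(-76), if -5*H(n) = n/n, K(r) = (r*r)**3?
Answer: -19/35 ≈ -0.54286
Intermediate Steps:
K(r) = r**6 (K(r) = (r**2)**3 = r**6)
H(n) = -1/5 (H(n) = -n/(5*n) = -1/5*1 = -1/5)
(H(K(-1))/(27 - 55))*(-76) = (-1/5/(27 - 55))*(-76) = (-1/5/(-28))*(-76) = -1/28*(-1/5)*(-76) = (1/140)*(-76) = -19/35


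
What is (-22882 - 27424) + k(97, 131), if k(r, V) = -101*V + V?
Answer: -63406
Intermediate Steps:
k(r, V) = -100*V
(-22882 - 27424) + k(97, 131) = (-22882 - 27424) - 100*131 = -50306 - 13100 = -63406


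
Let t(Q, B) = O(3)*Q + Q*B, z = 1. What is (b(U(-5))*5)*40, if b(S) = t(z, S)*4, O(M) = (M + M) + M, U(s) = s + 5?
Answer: 7200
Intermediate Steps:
U(s) = 5 + s
O(M) = 3*M (O(M) = 2*M + M = 3*M)
t(Q, B) = 9*Q + B*Q (t(Q, B) = (3*3)*Q + Q*B = 9*Q + B*Q)
b(S) = 36 + 4*S (b(S) = (1*(9 + S))*4 = (9 + S)*4 = 36 + 4*S)
(b(U(-5))*5)*40 = ((36 + 4*(5 - 5))*5)*40 = ((36 + 4*0)*5)*40 = ((36 + 0)*5)*40 = (36*5)*40 = 180*40 = 7200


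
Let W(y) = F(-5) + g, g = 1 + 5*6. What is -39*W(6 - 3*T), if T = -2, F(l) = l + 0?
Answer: -1014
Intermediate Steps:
F(l) = l
g = 31 (g = 1 + 30 = 31)
W(y) = 26 (W(y) = -5 + 31 = 26)
-39*W(6 - 3*T) = -39*26 = -1014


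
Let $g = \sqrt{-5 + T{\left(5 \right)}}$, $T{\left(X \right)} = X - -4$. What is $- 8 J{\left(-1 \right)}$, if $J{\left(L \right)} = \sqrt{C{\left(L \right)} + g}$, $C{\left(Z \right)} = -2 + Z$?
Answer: $- 8 i \approx - 8.0 i$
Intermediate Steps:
$T{\left(X \right)} = 4 + X$ ($T{\left(X \right)} = X + 4 = 4 + X$)
$g = 2$ ($g = \sqrt{-5 + \left(4 + 5\right)} = \sqrt{-5 + 9} = \sqrt{4} = 2$)
$J{\left(L \right)} = \sqrt{L}$ ($J{\left(L \right)} = \sqrt{\left(-2 + L\right) + 2} = \sqrt{L}$)
$- 8 J{\left(-1 \right)} = - 8 \sqrt{-1} = - 8 i$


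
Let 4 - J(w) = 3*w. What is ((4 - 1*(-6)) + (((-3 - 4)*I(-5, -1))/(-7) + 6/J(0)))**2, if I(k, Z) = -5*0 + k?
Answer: 169/4 ≈ 42.250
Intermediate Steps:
I(k, Z) = k (I(k, Z) = 0 + k = k)
J(w) = 4 - 3*w
((4 - 1*(-6)) + (((-3 - 4)*I(-5, -1))/(-7) + 6/J(0)))**2 = ((4 - 1*(-6)) + (((-3 - 4)*(-5))/(-7) + 6/(4 - 3*0)))**2 = ((4 + 6) + (-7*(-5)*(-1/7) + 6/(4 + 0)))**2 = (10 + (35*(-1/7) + 6/4))**2 = (10 + (-5 + 6*(1/4)))**2 = (10 + (-5 + 3/2))**2 = (10 - 7/2)**2 = (13/2)**2 = 169/4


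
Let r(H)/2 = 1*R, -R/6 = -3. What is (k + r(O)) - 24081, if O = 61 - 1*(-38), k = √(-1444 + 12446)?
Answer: -24045 + √11002 ≈ -23940.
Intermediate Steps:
k = √11002 ≈ 104.89
R = 18 (R = -6*(-3) = 18)
O = 99 (O = 61 + 38 = 99)
r(H) = 36 (r(H) = 2*(1*18) = 2*18 = 36)
(k + r(O)) - 24081 = (√11002 + 36) - 24081 = (36 + √11002) - 24081 = -24045 + √11002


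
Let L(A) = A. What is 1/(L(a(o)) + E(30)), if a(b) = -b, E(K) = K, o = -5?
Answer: 1/35 ≈ 0.028571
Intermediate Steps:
1/(L(a(o)) + E(30)) = 1/(-1*(-5) + 30) = 1/(5 + 30) = 1/35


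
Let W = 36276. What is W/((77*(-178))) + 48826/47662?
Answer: -264944389/163313843 ≈ -1.6223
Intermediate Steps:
W/((77*(-178))) + 48826/47662 = 36276/((77*(-178))) + 48826/47662 = 36276/(-13706) + 48826*(1/47662) = 36276*(-1/13706) + 24413/23831 = -18138/6853 + 24413/23831 = -264944389/163313843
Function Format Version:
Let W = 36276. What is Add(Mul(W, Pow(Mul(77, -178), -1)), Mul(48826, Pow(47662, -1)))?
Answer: Rational(-264944389, 163313843) ≈ -1.6223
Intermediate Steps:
Add(Mul(W, Pow(Mul(77, -178), -1)), Mul(48826, Pow(47662, -1))) = Add(Mul(36276, Pow(Mul(77, -178), -1)), Mul(48826, Pow(47662, -1))) = Add(Mul(36276, Pow(-13706, -1)), Mul(48826, Rational(1, 47662))) = Add(Mul(36276, Rational(-1, 13706)), Rational(24413, 23831)) = Add(Rational(-18138, 6853), Rational(24413, 23831)) = Rational(-264944389, 163313843)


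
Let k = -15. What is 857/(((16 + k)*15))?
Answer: 857/15 ≈ 57.133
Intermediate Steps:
857/(((16 + k)*15)) = 857/(((16 - 15)*15)) = 857/((1*15)) = 857/15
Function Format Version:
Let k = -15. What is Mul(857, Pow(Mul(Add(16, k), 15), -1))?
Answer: Rational(857, 15) ≈ 57.133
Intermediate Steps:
Mul(857, Pow(Mul(Add(16, k), 15), -1)) = Mul(857, Pow(Mul(Add(16, -15), 15), -1)) = Mul(857, Pow(Mul(1, 15), -1)) = Mul(857, Pow(15, -1)) = Mul(857, Rational(1, 15)) = Rational(857, 15)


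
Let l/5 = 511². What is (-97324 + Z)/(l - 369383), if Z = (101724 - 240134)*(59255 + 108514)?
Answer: -11610502307/468111 ≈ -24803.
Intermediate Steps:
Z = -23220907290 (Z = -138410*167769 = -23220907290)
l = 1305605 (l = 5*511² = 5*261121 = 1305605)
(-97324 + Z)/(l - 369383) = (-97324 - 23220907290)/(1305605 - 369383) = -23221004614/936222 = -23221004614*1/936222 = -11610502307/468111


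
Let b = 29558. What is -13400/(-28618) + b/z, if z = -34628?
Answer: -95468911/247746026 ≈ -0.38535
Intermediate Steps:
-13400/(-28618) + b/z = -13400/(-28618) + 29558/(-34628) = -13400*(-1/28618) + 29558*(-1/34628) = 6700/14309 - 14779/17314 = -95468911/247746026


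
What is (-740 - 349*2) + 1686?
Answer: 248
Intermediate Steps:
(-740 - 349*2) + 1686 = (-740 - 698) + 1686 = -1438 + 1686 = 248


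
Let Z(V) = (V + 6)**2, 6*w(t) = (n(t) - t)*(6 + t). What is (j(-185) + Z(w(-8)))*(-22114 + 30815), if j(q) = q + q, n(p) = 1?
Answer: -3141061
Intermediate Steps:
w(t) = (1 - t)*(6 + t)/6 (w(t) = ((1 - t)*(6 + t))/6 = (1 - t)*(6 + t)/6)
j(q) = 2*q
Z(V) = (6 + V)**2
(j(-185) + Z(w(-8)))*(-22114 + 30815) = (2*(-185) + (6 + (1 - 5/6*(-8) - 1/6*(-8)**2))**2)*(-22114 + 30815) = (-370 + (6 + (1 + 20/3 - 1/6*64))**2)*8701 = (-370 + (6 + (1 + 20/3 - 32/3))**2)*8701 = (-370 + (6 - 3)**2)*8701 = (-370 + 3**2)*8701 = (-370 + 9)*8701 = -361*8701 = -3141061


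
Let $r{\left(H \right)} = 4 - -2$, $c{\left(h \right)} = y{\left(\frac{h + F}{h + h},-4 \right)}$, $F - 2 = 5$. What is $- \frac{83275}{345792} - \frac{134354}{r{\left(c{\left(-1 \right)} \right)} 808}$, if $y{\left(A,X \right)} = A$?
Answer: $- \frac{976296991}{34924992} \approx -27.954$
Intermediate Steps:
$F = 7$ ($F = 2 + 5 = 7$)
$c{\left(h \right)} = \frac{7 + h}{2 h}$ ($c{\left(h \right)} = \frac{h + 7}{h + h} = \frac{7 + h}{2 h}$)
$r{\left(H \right)} = 6$ ($r{\left(H \right)} = 4 + 2 = 6$)
$- \frac{83275}{345792} - \frac{134354}{r{\left(c{\left(-1 \right)} \right)} 808} = - \frac{83275}{345792} - \frac{134354}{6 \cdot 808} = \left(-83275\right) \frac{1}{345792} - \frac{134354}{4848} = - \frac{83275}{345792} - \frac{67177}{2424} = - \frac{976296991}{34924992}$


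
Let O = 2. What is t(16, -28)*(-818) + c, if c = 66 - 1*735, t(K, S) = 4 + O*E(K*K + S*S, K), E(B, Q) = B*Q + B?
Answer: -28928421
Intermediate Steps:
E(B, Q) = B + B*Q
t(K, S) = 4 + 2*(1 + K)*(K² + S²) (t(K, S) = 4 + 2*((K*K + S*S)*(1 + K)) = 4 + 2*((K² + S²)*(1 + K)) = 4 + 2*((1 + K)*(K² + S²)) = 4 + 2*(1 + K)*(K² + S²))
c = -669 (c = 66 - 735 = -669)
t(16, -28)*(-818) + c = (4 + 2*(1 + 16)*(16² + (-28)²))*(-818) - 669 = (4 + 2*17*(256 + 784))*(-818) - 669 = (4 + 2*17*1040)*(-818) - 669 = (4 + 35360)*(-818) - 669 = 35364*(-818) - 669 = -28927752 - 669 = -28928421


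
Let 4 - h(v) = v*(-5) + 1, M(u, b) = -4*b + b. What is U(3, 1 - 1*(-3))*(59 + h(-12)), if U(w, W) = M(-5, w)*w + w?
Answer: -48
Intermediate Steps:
M(u, b) = -3*b
h(v) = 3 + 5*v (h(v) = 4 - (v*(-5) + 1) = 4 - (-5*v + 1) = 4 - (1 - 5*v) = 4 + (-1 + 5*v) = 3 + 5*v)
U(w, W) = w - 3*w² (U(w, W) = (-3*w)*w + w = -3*w² + w = w - 3*w²)
U(3, 1 - 1*(-3))*(59 + h(-12)) = (3*(1 - 3*3))*(59 + (3 + 5*(-12))) = (3*(1 - 9))*(59 + (3 - 60)) = (3*(-8))*(59 - 57) = -24*2 = -48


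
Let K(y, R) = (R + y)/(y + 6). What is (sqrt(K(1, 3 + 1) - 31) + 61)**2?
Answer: 25835/7 + 244*I*sqrt(371)/7 ≈ 3690.7 + 671.4*I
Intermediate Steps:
K(y, R) = (R + y)/(6 + y)
(sqrt(K(1, 3 + 1) - 31) + 61)**2 = (sqrt(((3 + 1) + 1)/(6 + 1) - 31) + 61)**2 = (sqrt((4 + 1)/7 - 31) + 61)**2 = (sqrt((1/7)*5 - 31) + 61)**2 = (sqrt(5/7 - 31) + 61)**2 = (sqrt(-212/7) + 61)**2 = (2*I*sqrt(371)/7 + 61)**2 = (61 + 2*I*sqrt(371)/7)**2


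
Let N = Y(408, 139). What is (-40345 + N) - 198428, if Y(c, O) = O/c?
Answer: -97419245/408 ≈ -2.3877e+5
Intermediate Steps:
N = 139/408 ≈ 0.34069
(-40345 + N) - 198428 = (-40345 + 139/408) - 198428 = -16460621/408 - 198428 = -97419245/408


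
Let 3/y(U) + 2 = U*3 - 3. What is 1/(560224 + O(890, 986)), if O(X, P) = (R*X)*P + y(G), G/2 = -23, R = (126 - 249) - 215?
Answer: -143/42334906331 ≈ -3.3778e-9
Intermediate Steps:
R = -338 (R = -123 - 215 = -338)
G = -46 (G = 2*(-23) = -46)
y(U) = 3/(-5 + 3*U) (y(U) = 3/(-2 + (U*3 - 3)) = 3/(-2 + (3*U - 3)) = 3/(-2 + (-3 + 3*U)) = 3/(-5 + 3*U))
O(X, P) = -3/143 - 338*P*X (O(X, P) = (-338*X)*P + 3/(-5 + 3*(-46)) = -338*P*X + 3/(-5 - 138) = -338*P*X + 3/(-143) = -338*P*X + 3*(-1/143) = -338*P*X - 3/143 = -3/143 - 338*P*X)
1/(560224 + O(890, 986)) = 1/(560224 + (-3/143 - 338*986*890)) = 1/(560224 + (-3/143 - 296608520)) = 1/(560224 - 42415018363/143) = 1/(-42334906331/143) = -143/42334906331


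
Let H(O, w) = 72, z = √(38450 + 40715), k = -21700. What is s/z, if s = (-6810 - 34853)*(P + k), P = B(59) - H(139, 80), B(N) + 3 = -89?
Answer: 910919832*√79165/79165 ≈ 3.2375e+6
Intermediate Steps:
B(N) = -92 (B(N) = -3 - 89 = -92)
z = √79165 ≈ 281.36
P = -164 (P = -92 - 1*72 = -92 - 72 = -164)
s = 910919832 (s = (-6810 - 34853)*(-164 - 21700) = -41663*(-21864) = 910919832)
s/z = 910919832/(√79165) = 910919832*(√79165/79165) = 910919832*√79165/79165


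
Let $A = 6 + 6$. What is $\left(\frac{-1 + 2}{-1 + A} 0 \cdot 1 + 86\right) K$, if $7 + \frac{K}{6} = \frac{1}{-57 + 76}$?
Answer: $- \frac{68112}{19} \approx -3584.8$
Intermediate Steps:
$A = 12$
$K = - \frac{792}{19}$ ($K = -42 + \frac{6}{-57 + 76} = -42 + \frac{6}{19} = - \frac{792}{19} \approx -41.684$)
$\left(\frac{-1 + 2}{-1 + A} 0 \cdot 1 + 86\right) K = \left(\frac{-1 + 2}{-1 + 12} \cdot 0 \cdot 1 + 86\right) \left(- \frac{792}{19}\right) = \left(1 \cdot \frac{1}{11} \cdot 0 \cdot 1 + 86\right) \left(- \frac{792}{19}\right) = \left(\frac{1}{11} \cdot 0 \cdot 1 + 86\right) \left(- \frac{792}{19}\right) = \left(0 \cdot 1 + 86\right) \left(- \frac{792}{19}\right) = \left(0 + 86\right) \left(- \frac{792}{19}\right) = 86 \left(- \frac{792}{19}\right) = - \frac{68112}{19}$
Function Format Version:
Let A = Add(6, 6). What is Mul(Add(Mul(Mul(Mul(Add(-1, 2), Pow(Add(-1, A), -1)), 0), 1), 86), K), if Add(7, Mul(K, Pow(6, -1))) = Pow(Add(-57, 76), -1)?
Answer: Rational(-68112, 19) ≈ -3584.8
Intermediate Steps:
A = 12
K = Rational(-792, 19) (K = Add(-42, Mul(6, Pow(Add(-57, 76), -1))) = Add(-42, Mul(6, Pow(19, -1))) = Add(-42, Mul(6, Rational(1, 19))) = Add(-42, Rational(6, 19)) = Rational(-792, 19) ≈ -41.684)
Mul(Add(Mul(Mul(Mul(Add(-1, 2), Pow(Add(-1, A), -1)), 0), 1), 86), K) = Mul(Add(Mul(Mul(Mul(Add(-1, 2), Pow(Add(-1, 12), -1)), 0), 1), 86), Rational(-792, 19)) = Mul(Add(Mul(Mul(Mul(1, Pow(11, -1)), 0), 1), 86), Rational(-792, 19)) = Mul(Add(Mul(Mul(Mul(1, Rational(1, 11)), 0), 1), 86), Rational(-792, 19)) = Mul(Add(Mul(Mul(Rational(1, 11), 0), 1), 86), Rational(-792, 19)) = Mul(Add(Mul(0, 1), 86), Rational(-792, 19)) = Mul(Add(0, 86), Rational(-792, 19)) = Mul(86, Rational(-792, 19)) = Rational(-68112, 19)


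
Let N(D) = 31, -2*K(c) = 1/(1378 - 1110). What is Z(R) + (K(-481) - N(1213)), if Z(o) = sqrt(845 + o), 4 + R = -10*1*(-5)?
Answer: -16617/536 + 9*sqrt(11) ≈ -1.1522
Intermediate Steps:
K(c) = -1/536 (K(c) = -1/(2*(1378 - 1110)) = -1/2/268 = -1/2*1/268 = -1/536)
R = 46 (R = -4 - 10*1*(-5) = -4 - 10*(-5) = -4 + 50 = 46)
Z(R) + (K(-481) - N(1213)) = sqrt(845 + 46) + (-1/536 - 1*31) = sqrt(891) + (-1/536 - 31) = 9*sqrt(11) - 16617/536 = -16617/536 + 9*sqrt(11)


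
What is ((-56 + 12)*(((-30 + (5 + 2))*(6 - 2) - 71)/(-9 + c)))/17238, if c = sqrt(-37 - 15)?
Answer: -10758/382109 - 7172*I*sqrt(13)/1146327 ≈ -0.028154 - 0.022558*I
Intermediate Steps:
c = 2*I*sqrt(13) (c = sqrt(-52) = 2*I*sqrt(13) ≈ 7.2111*I)
((-56 + 12)*(((-30 + (5 + 2))*(6 - 2) - 71)/(-9 + c)))/17238 = ((-56 + 12)*(((-30 + (5 + 2))*(6 - 2) - 71)/(-9 + 2*I*sqrt(13))))/17238 = -44*((-30 + 7)*4 - 71)/(-9 + 2*I*sqrt(13))*(1/17238) = -44*(-23*4 - 71)/(-9 + 2*I*sqrt(13))*(1/17238) = -44*(-92 - 71)/(-9 + 2*I*sqrt(13))*(1/17238) = -(-7172)/(-9 + 2*I*sqrt(13))*(1/17238) = (7172/(-9 + 2*I*sqrt(13)))*(1/17238) = 3586/(8619*(-9 + 2*I*sqrt(13)))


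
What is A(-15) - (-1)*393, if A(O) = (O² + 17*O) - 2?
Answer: 361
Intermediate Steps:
A(O) = -2 + O² + 17*O
A(-15) - (-1)*393 = (-2 + (-15)² + 17*(-15)) - (-1)*393 = (-2 + 225 - 255) - 1*(-393) = -32 + 393 = 361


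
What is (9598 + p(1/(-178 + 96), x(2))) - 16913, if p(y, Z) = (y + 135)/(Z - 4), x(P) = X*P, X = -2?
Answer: -4809709/656 ≈ -7331.9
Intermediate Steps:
x(P) = -2*P
p(y, Z) = (135 + y)/(-4 + Z)
(9598 + p(1/(-178 + 96), x(2))) - 16913 = (9598 + (135 + 1/(-178 + 96))/(-4 - 2*2)) - 16913 = (9598 + (135 + 1/(-82))/(-4 - 4)) - 16913 = (9598 + (135 - 1/82)/(-8)) - 16913 = (9598 - ⅛*11069/82) - 16913 = (9598 - 11069/656) - 16913 = 6285219/656 - 16913 = -4809709/656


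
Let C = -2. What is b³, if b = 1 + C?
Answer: -1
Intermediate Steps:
b = -1 (b = 1 - 2 = -1)
b³ = (-1)³ = -1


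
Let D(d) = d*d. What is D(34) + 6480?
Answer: 7636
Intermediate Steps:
D(d) = d**2
D(34) + 6480 = 34**2 + 6480 = 1156 + 6480 = 7636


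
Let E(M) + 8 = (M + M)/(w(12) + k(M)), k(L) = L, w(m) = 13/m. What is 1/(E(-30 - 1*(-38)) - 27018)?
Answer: -109/2945642 ≈ -3.7004e-5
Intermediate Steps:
E(M) = -8 + 2*M/(13/12 + M) (E(M) = -8 + (M + M)/(13/12 + M) = -8 + (2*M)/(13*(1/12) + M) = -8 + (2*M)/(13/12 + M) = -8 + 2*M/(13/12 + M))
1/(E(-30 - 1*(-38)) - 27018) = 1/(8*(-13 - 9*(-30 - 1*(-38)))/(13 + 12*(-30 - 1*(-38))) - 27018) = 1/(8*(-13 - 9*(-30 + 38))/(13 + 12*(-30 + 38)) - 27018) = 1/(8*(-13 - 9*8)/(13 + 12*8) - 27018) = 1/(8*(-13 - 72)/(13 + 96) - 27018) = 1/(8*(-85)/109 - 27018) = 1/(8*(1/109)*(-85) - 27018) = 1/(-680/109 - 27018) = 1/(-2945642/109) = -109/2945642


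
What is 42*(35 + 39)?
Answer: 3108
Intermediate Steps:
42*(35 + 39) = 42*74 = 3108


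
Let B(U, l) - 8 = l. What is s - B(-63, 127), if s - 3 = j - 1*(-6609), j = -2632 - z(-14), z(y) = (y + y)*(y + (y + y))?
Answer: 2669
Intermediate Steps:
B(U, l) = 8 + l
z(y) = 6*y² (z(y) = (2*y)*(y + 2*y) = (2*y)*(3*y) = 6*y²)
j = -3808 (j = -2632 - 6*(-14)² = -2632 - 6*196 = -2632 - 1*1176 = -2632 - 1176 = -3808)
s = 2804 (s = 3 + (-3808 - 1*(-6609)) = 3 + (-3808 + 6609) = 3 + 2801 = 2804)
s - B(-63, 127) = 2804 - (8 + 127) = 2804 - 1*135 = 2804 - 135 = 2669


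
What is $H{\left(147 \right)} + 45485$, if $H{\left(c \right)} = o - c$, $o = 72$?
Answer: $45410$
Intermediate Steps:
$H{\left(c \right)} = 72 - c$
$H{\left(147 \right)} + 45485 = \left(72 - 147\right) + 45485 = -75 + 45485 = 45410$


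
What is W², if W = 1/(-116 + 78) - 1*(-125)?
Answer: 22553001/1444 ≈ 15618.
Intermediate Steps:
W = 4749/38 (W = 1/(-38) + 125 = -1/38 + 125 = 4749/38 ≈ 124.97)
W² = (4749/38)² = 22553001/1444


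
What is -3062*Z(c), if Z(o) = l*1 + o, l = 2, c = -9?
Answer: 21434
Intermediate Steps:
Z(o) = 2 + o (Z(o) = 2*1 + o = 2 + o)
-3062*Z(c) = -3062*(2 - 9) = -3062*(-7) = 21434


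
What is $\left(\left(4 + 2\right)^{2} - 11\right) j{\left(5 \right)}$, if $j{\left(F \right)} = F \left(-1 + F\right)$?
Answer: $500$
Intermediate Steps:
$\left(\left(4 + 2\right)^{2} - 11\right) j{\left(5 \right)} = \left(\left(4 + 2\right)^{2} - 11\right) 5 \left(-1 + 5\right) = \left(6^{2} - 11\right) 5 \cdot 4 = \left(36 - 11\right) 20 = 25 \cdot 20 = 500$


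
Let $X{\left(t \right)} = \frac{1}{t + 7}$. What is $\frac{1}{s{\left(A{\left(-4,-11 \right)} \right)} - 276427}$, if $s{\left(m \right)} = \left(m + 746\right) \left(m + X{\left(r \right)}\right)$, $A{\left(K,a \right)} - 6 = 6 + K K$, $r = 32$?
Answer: $- \frac{13}{3311557} \approx -3.9256 \cdot 10^{-6}$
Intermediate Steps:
$A{\left(K,a \right)} = 12 + K^{2}$ ($A{\left(K,a \right)} = 6 + \left(6 + K K\right) = 6 + \left(6 + K^{2}\right) = 12 + K^{2}$)
$X{\left(t \right)} = \frac{1}{7 + t}$
$s{\left(m \right)} = \left(746 + m\right) \left(\frac{1}{39} + m\right)$ ($s{\left(m \right)} = \left(m + 746\right) \left(m + \frac{1}{7 + 32}\right) = \left(746 + m\right) \left(m + \frac{1}{39}\right) = \left(746 + m\right) \left(\frac{1}{39} + m\right)$)
$\frac{1}{s{\left(A{\left(-4,-11 \right)} \right)} - 276427} = \frac{1}{\left(\frac{746}{39} + \left(12 + \left(-4\right)^{2}\right)^{2} + \frac{29095 \left(12 + \left(-4\right)^{2}\right)}{39}\right) - 276427} = \frac{1}{\left(\frac{746}{39} + \left(12 + 16\right)^{2} + \frac{29095 \left(12 + 16\right)}{39}\right) - 276427} = \frac{1}{\left(\frac{746}{39} + 28^{2} + \frac{29095}{39} \cdot 28\right) - 276427} = \frac{1}{\left(\frac{746}{39} + 784 + \frac{814660}{39}\right) - 276427} = \frac{1}{\frac{281994}{13} - 276427} = \frac{1}{- \frac{3311557}{13}} = - \frac{13}{3311557}$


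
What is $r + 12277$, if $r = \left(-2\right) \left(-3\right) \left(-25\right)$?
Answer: $12127$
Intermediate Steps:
$r = -150$ ($r = 6 \left(-25\right) = -150$)
$r + 12277 = -150 + 12277 = 12127$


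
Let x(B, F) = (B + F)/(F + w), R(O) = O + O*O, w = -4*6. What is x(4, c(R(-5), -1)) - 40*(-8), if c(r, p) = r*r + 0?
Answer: 30181/94 ≈ 321.07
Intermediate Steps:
w = -24
R(O) = O + O²
c(r, p) = r² (c(r, p) = r² + 0 = r²)
x(B, F) = (B + F)/(-24 + F) (x(B, F) = (B + F)/(F - 24) = (B + F)/(-24 + F))
x(4, c(R(-5), -1)) - 40*(-8) = (4 + (-5*(1 - 5))²)/(-24 + (-5*(1 - 5))²) - 40*(-8) = (4 + (-5*(-4))²)/(-24 + (-5*(-4))²) + 320 = (4 + 20²)/(-24 + 20²) + 320 = (4 + 400)/(-24 + 400) + 320 = 404/376 + 320 = (1/376)*404 + 320 = 101/94 + 320 = 30181/94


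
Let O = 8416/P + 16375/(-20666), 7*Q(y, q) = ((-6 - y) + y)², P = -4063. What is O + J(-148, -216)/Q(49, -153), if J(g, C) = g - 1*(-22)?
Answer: -1148811326/41982979 ≈ -27.364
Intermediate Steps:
Q(y, q) = 36/7 (Q(y, q) = ((-6 - y) + y)²/7 = (⅐)*(-6)² = (⅐)*36 = 36/7)
J(g, C) = 22 + g (J(g, C) = g + 22 = 22 + g)
O = -240456681/83965958 (O = 8416/(-4063) + 16375/(-20666) = 8416*(-1/4063) + 16375*(-1/20666) = -8416/4063 - 16375/20666 = -240456681/83965958 ≈ -2.8637)
O + J(-148, -216)/Q(49, -153) = -240456681/83965958 + (22 - 148)/(36/7) = -240456681/83965958 - 126*7/36 = -240456681/83965958 - 49/2 = -1148811326/41982979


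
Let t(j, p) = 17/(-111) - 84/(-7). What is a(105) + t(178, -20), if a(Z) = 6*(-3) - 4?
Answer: -1127/111 ≈ -10.153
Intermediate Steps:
a(Z) = -22 (a(Z) = -18 - 4 = -22)
t(j, p) = 1315/111 (t(j, p) = 17*(-1/111) - 84*(-1/7) = -17/111 + 12 = 1315/111)
a(105) + t(178, -20) = -22 + 1315/111 = -1127/111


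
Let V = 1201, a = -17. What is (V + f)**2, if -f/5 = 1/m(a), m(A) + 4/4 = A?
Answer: 467554129/324 ≈ 1.4431e+6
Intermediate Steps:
m(A) = -1 + A
f = 5/18 (f = -5/(-1 - 17) = -5/(-18) = -5*(-1/18) = 5/18 ≈ 0.27778)
(V + f)**2 = (1201 + 5/18)**2 = (21623/18)**2 = 467554129/324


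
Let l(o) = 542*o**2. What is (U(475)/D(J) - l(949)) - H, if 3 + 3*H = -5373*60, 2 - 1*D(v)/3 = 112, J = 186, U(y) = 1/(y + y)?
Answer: -152993731093501/313500 ≈ -4.8802e+8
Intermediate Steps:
U(y) = 1/(2*y)
D(v) = -330 (D(v) = 6 - 3*112 = 6 - 336 = -330)
H = -107461 (H = -1 + (-5373*60)/3 = -1 + (1/3)*(-322380) = -1 - 107460 = -107461)
(U(475)/D(J) - l(949)) - H = (((1/2)/475)/(-330) - 542*949**2) - 1*(-107461) = (((1/2)*(1/475))*(-1/330) - 542*900601) + 107461 = ((1/950)*(-1/330) - 1*488125742) + 107461 = (-1/313500 - 488125742) + 107461 = -153027420117001/313500 + 107461 = -152993731093501/313500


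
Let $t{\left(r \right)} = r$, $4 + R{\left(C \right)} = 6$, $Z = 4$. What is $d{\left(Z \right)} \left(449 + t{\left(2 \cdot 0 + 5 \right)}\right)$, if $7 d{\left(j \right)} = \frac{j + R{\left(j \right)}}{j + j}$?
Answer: $\frac{681}{14} \approx 48.643$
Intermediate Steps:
$R{\left(C \right)} = 2$ ($R{\left(C \right)} = -4 + 6 = 2$)
$d{\left(j \right)} = \frac{2 + j}{14 j}$ ($d{\left(j \right)} = \frac{\left(j + 2\right) \frac{1}{j + j}}{7} = \frac{\left(2 + j\right) \frac{1}{2 j}}{7} = \frac{\frac{1}{2} \frac{1}{j} \left(2 + j\right)}{7} = \frac{2 + j}{14 j}$)
$d{\left(Z \right)} \left(449 + t{\left(2 \cdot 0 + 5 \right)}\right) = \frac{2 + 4}{14 \cdot 4} \left(449 + \left(2 \cdot 0 + 5\right)\right) = \frac{1}{14} \cdot \frac{1}{4} \cdot 6 \left(449 + \left(0 + 5\right)\right) = \frac{3 \left(449 + 5\right)}{28} = \frac{3}{28} \cdot 454 = \frac{681}{14}$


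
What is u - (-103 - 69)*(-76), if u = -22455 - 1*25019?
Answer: -60546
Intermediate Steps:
u = -47474 (u = -22455 - 25019 = -47474)
u - (-103 - 69)*(-76) = -47474 - (-103 - 69)*(-76) = -47474 - (-172)*(-76) = -47474 - 1*13072 = -47474 - 13072 = -60546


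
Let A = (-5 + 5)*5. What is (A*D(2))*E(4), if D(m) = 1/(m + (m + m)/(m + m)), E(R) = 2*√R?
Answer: 0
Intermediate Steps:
A = 0 (A = 0*5 = 0)
D(m) = 1/(1 + m) (D(m) = 1/(m + (2*m)/((2*m))) = 1/(m + (2*m)*(1/(2*m))) = 1/(m + 1) = 1/(1 + m))
(A*D(2))*E(4) = (0/(1 + 2))*(2*√4) = (0/3)*(2*2) = (0*(⅓))*4 = 0*4 = 0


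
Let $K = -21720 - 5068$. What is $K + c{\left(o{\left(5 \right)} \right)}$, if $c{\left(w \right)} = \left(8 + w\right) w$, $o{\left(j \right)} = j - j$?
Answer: $-26788$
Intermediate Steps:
$K = -26788$ ($K = -21720 - 5068 = -26788$)
$o{\left(j \right)} = 0$
$c{\left(w \right)} = w \left(8 + w\right)$
$K + c{\left(o{\left(5 \right)} \right)} = -26788 + 0 \left(8 + 0\right) = -26788 + 0 \cdot 8 = -26788 + 0 = -26788$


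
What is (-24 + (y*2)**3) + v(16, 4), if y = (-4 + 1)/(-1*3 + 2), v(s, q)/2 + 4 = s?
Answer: 216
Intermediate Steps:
v(s, q) = -8 + 2*s
y = 3 (y = -3/(-3 + 2) = -3/(-1) = -3*(-1) = 3)
(-24 + (y*2)**3) + v(16, 4) = (-24 + (3*2)**3) + (-8 + 2*16) = (-24 + 6**3) + (-8 + 32) = (-24 + 216) + 24 = 192 + 24 = 216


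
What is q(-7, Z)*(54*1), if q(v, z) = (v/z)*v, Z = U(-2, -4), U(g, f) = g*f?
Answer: 1323/4 ≈ 330.75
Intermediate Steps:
U(g, f) = f*g
Z = 8 (Z = -4*(-2) = 8)
q(v, z) = v**2/z
q(-7, Z)*(54*1) = ((-7)**2/8)*(54*1) = (49*(1/8))*54 = (49/8)*54 = 1323/4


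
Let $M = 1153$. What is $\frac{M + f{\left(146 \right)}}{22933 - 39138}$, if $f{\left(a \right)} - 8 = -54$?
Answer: $- \frac{1107}{16205} \approx -0.068312$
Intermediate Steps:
$f{\left(a \right)} = -46$ ($f{\left(a \right)} = 8 - 54 = -46$)
$\frac{M + f{\left(146 \right)}}{22933 - 39138} = \frac{1153 - 46}{22933 - 39138} = \frac{1107}{-16205} = 1107 \left(- \frac{1}{16205}\right) = - \frac{1107}{16205}$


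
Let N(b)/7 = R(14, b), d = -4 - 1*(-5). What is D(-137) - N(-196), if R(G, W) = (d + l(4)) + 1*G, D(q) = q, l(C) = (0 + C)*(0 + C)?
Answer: -354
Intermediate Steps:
l(C) = C² (l(C) = C*C = C²)
d = 1 (d = -4 + 5 = 1)
R(G, W) = 17 + G (R(G, W) = (1 + 4²) + 1*G = (1 + 16) + G = 17 + G)
N(b) = 217 (N(b) = 7*(17 + 14) = 7*31 = 217)
D(-137) - N(-196) = -137 - 1*217 = -137 - 217 = -354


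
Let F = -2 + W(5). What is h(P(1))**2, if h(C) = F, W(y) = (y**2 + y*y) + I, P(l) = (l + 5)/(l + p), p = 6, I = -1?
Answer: 2209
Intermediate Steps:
P(l) = (5 + l)/(6 + l) (P(l) = (l + 5)/(l + 6) = (5 + l)/(6 + l))
W(y) = -1 + 2*y**2 (W(y) = (y**2 + y*y) - 1 = (y**2 + y**2) - 1 = 2*y**2 - 1 = -1 + 2*y**2)
F = 47 (F = -2 + (-1 + 2*5**2) = -2 + (-1 + 2*25) = -2 + (-1 + 50) = -2 + 49 = 47)
h(C) = 47
h(P(1))**2 = 47**2 = 2209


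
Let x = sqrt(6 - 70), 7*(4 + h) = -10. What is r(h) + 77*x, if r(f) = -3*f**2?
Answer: -4332/49 + 616*I ≈ -88.408 + 616.0*I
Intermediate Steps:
h = -38/7 (h = -4 + (1/7)*(-10) = -4 - 10/7 = -38/7 ≈ -5.4286)
x = 8*I (x = sqrt(-64) = 8*I ≈ 8.0*I)
r(h) + 77*x = -3*(-38/7)**2 + 77*(8*I) = -3*1444/49 + 616*I = -4332/49 + 616*I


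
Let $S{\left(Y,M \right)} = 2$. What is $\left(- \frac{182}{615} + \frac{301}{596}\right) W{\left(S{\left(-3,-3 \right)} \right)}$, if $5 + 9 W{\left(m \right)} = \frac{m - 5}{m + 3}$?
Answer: $- \frac{536501}{4123575} \approx -0.13011$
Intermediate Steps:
$W{\left(m \right)} = - \frac{5}{9} + \frac{-5 + m}{9 \left(3 + m\right)}$ ($W{\left(m \right)} = - \frac{5}{9} + \frac{\left(m - 5\right) \frac{1}{m + 3}}{9} = - \frac{5}{9} + \frac{\left(-5 + m\right) \frac{1}{3 + m}}{9} = - \frac{5}{9} + \frac{\frac{1}{3 + m} \left(-5 + m\right)}{9} = - \frac{5}{9} + \frac{-5 + m}{9 \left(3 + m\right)}$)
$\left(- \frac{182}{615} + \frac{301}{596}\right) W{\left(S{\left(-3,-3 \right)} \right)} = \left(- \frac{182}{615} + \frac{301}{596}\right) \frac{4 \left(-5 - 2\right)}{9 \left(3 + 2\right)} = \left(\left(-182\right) \frac{1}{615} + 301 \cdot \frac{1}{596}\right) \frac{4 \left(-5 - 2\right)}{9 \cdot 5} = \left(- \frac{182}{615} + \frac{301}{596}\right) \frac{4}{9} \cdot \frac{1}{5} \left(-7\right) = \frac{76643}{366540} \left(- \frac{28}{45}\right) = - \frac{536501}{4123575}$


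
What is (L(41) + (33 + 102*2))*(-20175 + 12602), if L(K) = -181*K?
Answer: 54404432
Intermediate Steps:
(L(41) + (33 + 102*2))*(-20175 + 12602) = (-181*41 + (33 + 102*2))*(-20175 + 12602) = (-7421 + (33 + 204))*(-7573) = (-7421 + 237)*(-7573) = -7184*(-7573) = 54404432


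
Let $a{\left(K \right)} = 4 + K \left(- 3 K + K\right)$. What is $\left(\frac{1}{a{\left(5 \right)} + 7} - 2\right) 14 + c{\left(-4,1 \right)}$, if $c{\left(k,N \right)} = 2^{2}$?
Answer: $- \frac{950}{39} \approx -24.359$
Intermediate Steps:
$c{\left(k,N \right)} = 4$
$a{\left(K \right)} = 4 - 2 K^{2}$ ($a{\left(K \right)} = 4 + K \left(- 2 K\right) = 4 - 2 K^{2}$)
$\left(\frac{1}{a{\left(5 \right)} + 7} - 2\right) 14 + c{\left(-4,1 \right)} = \left(\frac{1}{\left(4 - 2 \cdot 5^{2}\right) + 7} - 2\right) 14 + 4 = \left(\frac{1}{\left(4 - 50\right) + 7} - 2\right) 14 + 4 = \left(\frac{1}{-46 + 7} - 2\right) 14 + 4 = \left(\frac{1}{-39} - 2\right) 14 + 4 = \left(- \frac{1}{39} - 2\right) 14 + 4 = \left(- \frac{79}{39}\right) 14 + 4 = - \frac{1106}{39} + 4 = - \frac{950}{39}$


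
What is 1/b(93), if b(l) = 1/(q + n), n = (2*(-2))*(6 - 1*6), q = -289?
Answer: -289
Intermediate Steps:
n = 0 (n = -4*(6 - 6) = -4*0 = 0)
b(l) = -1/289 (b(l) = 1/(-289 + 0) = 1/(-289) = -1/289)
1/b(93) = 1/(-1/289) = -289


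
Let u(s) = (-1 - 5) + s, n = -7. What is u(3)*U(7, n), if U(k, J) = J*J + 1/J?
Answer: -1026/7 ≈ -146.57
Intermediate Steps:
u(s) = -6 + s
U(k, J) = 1/J + J² (U(k, J) = J² + 1/J = 1/J + J²)
u(3)*U(7, n) = (-6 + 3)*((1 + (-7)³)/(-7)) = -(-3)*(1 - 343)/7 = -(-3)*(-342)/7 = -3*342/7 = -1026/7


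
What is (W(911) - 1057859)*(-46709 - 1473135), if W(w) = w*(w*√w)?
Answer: 1607780653996 - 1261350452324*√911 ≈ -3.6463e+13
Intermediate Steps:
W(w) = w^(5/2) (W(w) = w*w^(3/2) = w^(5/2))
(W(911) - 1057859)*(-46709 - 1473135) = (911^(5/2) - 1057859)*(-46709 - 1473135) = (829921*√911 - 1057859)*(-1519844) = (-1057859 + 829921*√911)*(-1519844) = 1607780653996 - 1261350452324*√911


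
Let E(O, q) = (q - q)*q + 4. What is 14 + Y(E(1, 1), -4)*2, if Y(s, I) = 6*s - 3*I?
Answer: 86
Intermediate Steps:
E(O, q) = 4 (E(O, q) = 0*q + 4 = 0 + 4 = 4)
Y(s, I) = -3*I + 6*s
14 + Y(E(1, 1), -4)*2 = 14 + (-3*(-4) + 6*4)*2 = 14 + (12 + 24)*2 = 14 + 36*2 = 14 + 72 = 86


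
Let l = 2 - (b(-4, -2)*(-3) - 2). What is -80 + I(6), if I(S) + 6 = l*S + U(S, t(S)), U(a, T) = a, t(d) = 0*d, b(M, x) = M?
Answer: -128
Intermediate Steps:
t(d) = 0
l = -8 (l = 2 - (-4*(-3) - 2) = 2 - (12 - 2) = 2 - 1*10 = 2 - 10 = -8)
I(S) = -6 - 7*S (I(S) = -6 + (-8*S + S) = -6 - 7*S)
-80 + I(6) = -80 + (-6 - 7*6) = -80 + (-6 - 42) = -80 - 48 = -128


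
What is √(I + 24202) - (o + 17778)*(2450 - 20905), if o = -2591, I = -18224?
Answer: 280276085 + 7*√122 ≈ 2.8028e+8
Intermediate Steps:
√(I + 24202) - (o + 17778)*(2450 - 20905) = √(-18224 + 24202) - (-2591 + 17778)*(2450 - 20905) = √5978 - 15187*(-18455) = 7*√122 - 1*(-280276085) = 7*√122 + 280276085 = 280276085 + 7*√122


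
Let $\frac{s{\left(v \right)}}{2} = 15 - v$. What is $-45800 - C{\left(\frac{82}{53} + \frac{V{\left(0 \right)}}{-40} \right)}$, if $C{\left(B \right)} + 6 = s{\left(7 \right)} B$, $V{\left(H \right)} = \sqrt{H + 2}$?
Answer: $- \frac{2428394}{53} + \frac{2 \sqrt{2}}{5} \approx -45818.0$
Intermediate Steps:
$V{\left(H \right)} = \sqrt{2 + H}$
$s{\left(v \right)} = 30 - 2 v$ ($s{\left(v \right)} = 2 \left(15 - v\right) = 30 - 2 v$)
$C{\left(B \right)} = -6 + 16 B$ ($C{\left(B \right)} = -6 + \left(30 - 14\right) B = -6 + 16 B$)
$-45800 - C{\left(\frac{82}{53} + \frac{V{\left(0 \right)}}{-40} \right)} = -45800 - \left(-6 + 16 \left(\frac{82}{53} + \frac{\sqrt{2 + 0}}{-40}\right)\right) = -45800 - \left(-6 + 16 \left(82 \cdot \frac{1}{53} + \sqrt{2} \left(- \frac{1}{40}\right)\right)\right) = -45800 - \left(-6 + 16 \left(\frac{82}{53} - \frac{\sqrt{2}}{40}\right)\right) = -45800 - \left(-6 + \left(\frac{1312}{53} - \frac{2 \sqrt{2}}{5}\right)\right) = -45800 - \left(\frac{994}{53} - \frac{2 \sqrt{2}}{5}\right) = - \frac{2428394}{53} + \frac{2 \sqrt{2}}{5}$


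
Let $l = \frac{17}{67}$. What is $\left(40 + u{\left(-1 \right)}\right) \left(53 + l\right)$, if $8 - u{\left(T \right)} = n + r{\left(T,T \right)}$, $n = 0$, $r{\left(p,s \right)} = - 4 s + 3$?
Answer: $\frac{146288}{67} \approx 2183.4$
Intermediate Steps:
$r{\left(p,s \right)} = 3 - 4 s$
$l = \frac{17}{67}$ ($l = 17 \cdot \frac{1}{67} = \frac{17}{67} \approx 0.25373$)
$u{\left(T \right)} = 5 + 4 T$ ($u{\left(T \right)} = 8 - \left(0 - \left(-3 + 4 T\right)\right) = 8 - \left(3 - 4 T\right) = 8 + \left(-3 + 4 T\right) = 5 + 4 T$)
$\left(40 + u{\left(-1 \right)}\right) \left(53 + l\right) = \left(40 + \left(5 + 4 \left(-1\right)\right)\right) \left(53 + \frac{17}{67}\right) = \left(40 + \left(5 - 4\right)\right) \frac{3568}{67} = \left(40 + 1\right) \frac{3568}{67} = 41 \cdot \frac{3568}{67} = \frac{146288}{67}$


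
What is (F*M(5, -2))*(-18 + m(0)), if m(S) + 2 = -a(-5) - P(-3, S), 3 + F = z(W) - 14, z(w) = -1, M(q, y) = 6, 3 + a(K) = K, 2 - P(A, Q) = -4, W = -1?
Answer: 1944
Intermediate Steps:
P(A, Q) = 6 (P(A, Q) = 2 - 1*(-4) = 2 + 4 = 6)
a(K) = -3 + K
F = -18 (F = -3 + (-1 - 14) = -3 - 15 = -18)
m(S) = 0 (m(S) = -2 + (-(-3 - 5) - 1*6) = -2 + (-1*(-8) - 6) = -2 + (8 - 6) = -2 + 2 = 0)
(F*M(5, -2))*(-18 + m(0)) = (-18*6)*(-18 + 0) = -108*(-18) = 1944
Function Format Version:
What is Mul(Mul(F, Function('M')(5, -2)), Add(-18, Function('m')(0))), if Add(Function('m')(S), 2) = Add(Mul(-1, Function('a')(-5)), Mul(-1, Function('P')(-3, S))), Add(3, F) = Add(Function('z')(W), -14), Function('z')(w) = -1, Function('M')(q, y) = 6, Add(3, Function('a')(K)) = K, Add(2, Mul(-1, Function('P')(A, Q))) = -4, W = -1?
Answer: 1944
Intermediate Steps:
Function('P')(A, Q) = 6 (Function('P')(A, Q) = Add(2, Mul(-1, -4)) = Add(2, 4) = 6)
Function('a')(K) = Add(-3, K)
F = -18 (F = Add(-3, Add(-1, -14)) = Add(-3, -15) = -18)
Function('m')(S) = 0 (Function('m')(S) = Add(-2, Add(Mul(-1, Add(-3, -5)), Mul(-1, 6))) = Add(-2, Add(Mul(-1, -8), -6)) = Add(-2, Add(8, -6)) = Add(-2, 2) = 0)
Mul(Mul(F, Function('M')(5, -2)), Add(-18, Function('m')(0))) = Mul(Mul(-18, 6), Add(-18, 0)) = Mul(-108, -18) = 1944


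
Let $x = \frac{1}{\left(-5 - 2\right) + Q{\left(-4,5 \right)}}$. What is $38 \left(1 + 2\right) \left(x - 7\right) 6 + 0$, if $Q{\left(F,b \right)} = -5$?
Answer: $-4845$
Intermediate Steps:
$x = - \frac{1}{12}$ ($x = \frac{1}{\left(-5 - 2\right) - 5} = \frac{1}{-7 - 5} = \frac{1}{-12} = - \frac{1}{12} \approx -0.083333$)
$38 \left(1 + 2\right) \left(x - 7\right) 6 + 0 = 38 \left(1 + 2\right) \left(- \frac{1}{12} - 7\right) 6 + 0 = 38 \cdot 3 \left(- \frac{85}{12}\right) 6 + 0 = 38 \left(\left(- \frac{85}{4}\right) 6\right) + 0 = 38 \left(- \frac{255}{2}\right) + 0 = -4845 + 0 = -4845$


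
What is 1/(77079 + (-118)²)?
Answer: 1/91003 ≈ 1.0989e-5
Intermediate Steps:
1/(77079 + (-118)²) = 1/(77079 + 13924) = 1/91003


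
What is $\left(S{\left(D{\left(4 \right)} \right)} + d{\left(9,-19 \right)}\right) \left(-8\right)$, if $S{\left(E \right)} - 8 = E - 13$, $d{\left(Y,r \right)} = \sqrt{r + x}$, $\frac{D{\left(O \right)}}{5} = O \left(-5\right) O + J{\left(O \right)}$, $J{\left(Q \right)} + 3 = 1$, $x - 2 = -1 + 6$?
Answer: $3320 - 16 i \sqrt{3} \approx 3320.0 - 27.713 i$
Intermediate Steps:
$x = 7$ ($x = 2 + \left(-1 + 6\right) = 2 + 5 = 7$)
$J{\left(Q \right)} = -2$ ($J{\left(Q \right)} = -3 + 1 = -2$)
$D{\left(O \right)} = -10 - 25 O^{2}$ ($D{\left(O \right)} = 5 \left(O \left(-5\right) O - 2\right) = 5 \left(- 5 O O - 2\right) = 5 \left(- 5 O^{2} - 2\right) = 5 \left(-2 - 5 O^{2}\right) = -10 - 25 O^{2}$)
$d{\left(Y,r \right)} = \sqrt{7 + r}$ ($d{\left(Y,r \right)} = \sqrt{r + 7} = \sqrt{7 + r}$)
$S{\left(E \right)} = -5 + E$ ($S{\left(E \right)} = 8 + \left(E - 13\right) = 8 + \left(-13 + E\right) = -5 + E$)
$\left(S{\left(D{\left(4 \right)} \right)} + d{\left(9,-19 \right)}\right) \left(-8\right) = \left(\left(-5 - \left(10 + 25 \cdot 4^{2}\right)\right) + \sqrt{7 - 19}\right) \left(-8\right) = \left(\left(-5 - 410\right) + \sqrt{-12}\right) \left(-8\right) = \left(\left(-5 - 410\right) + 2 i \sqrt{3}\right) \left(-8\right) = \left(-415 + 2 i \sqrt{3}\right) \left(-8\right) = 3320 - 16 i \sqrt{3}$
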